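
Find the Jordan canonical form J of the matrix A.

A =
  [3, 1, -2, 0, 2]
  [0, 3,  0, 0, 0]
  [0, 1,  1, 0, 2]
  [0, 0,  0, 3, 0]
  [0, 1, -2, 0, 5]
J_2(3) ⊕ J_1(3) ⊕ J_1(3) ⊕ J_1(3)

The characteristic polynomial is
  det(x·I − A) = x^5 - 15*x^4 + 90*x^3 - 270*x^2 + 405*x - 243 = (x - 3)^5

Eigenvalues and multiplicities (the geometric multiplicity of λ is n − rank(A − λI), which equals the number of Jordan blocks for λ):
  λ = 3: algebraic multiplicity = 5, geometric multiplicity = 4

Determining the block sizes for each eigenvalue:
  λ = 3: 4 blocks summing to 5 forces exactly one block of size 2 and the rest size 1 → block sizes [2, 1, 1, 1]

Assembling the blocks gives a Jordan form
J =
  [3, 1, 0, 0, 0]
  [0, 3, 0, 0, 0]
  [0, 0, 3, 0, 0]
  [0, 0, 0, 3, 0]
  [0, 0, 0, 0, 3]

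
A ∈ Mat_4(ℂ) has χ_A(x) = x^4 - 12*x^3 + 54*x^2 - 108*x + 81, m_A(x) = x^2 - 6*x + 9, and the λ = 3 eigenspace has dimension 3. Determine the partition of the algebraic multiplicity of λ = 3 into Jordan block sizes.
Block sizes for λ = 3: [2, 1, 1]

Step 1 — from the characteristic polynomial, algebraic multiplicity of λ = 3 is 4. From dim ker(A − (3)·I) = 3, there are exactly 3 Jordan blocks for λ = 3.
Step 2 — from the minimal polynomial, the factor (x − 3)^2 tells us the largest block for λ = 3 has size 2.
Step 3 — with total size 4, 3 blocks, and largest block 2, the block sizes (in nonincreasing order) are [2, 1, 1].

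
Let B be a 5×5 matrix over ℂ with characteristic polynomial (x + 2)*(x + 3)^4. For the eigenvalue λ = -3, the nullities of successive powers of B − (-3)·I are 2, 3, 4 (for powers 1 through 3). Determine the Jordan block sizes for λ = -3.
Block sizes for λ = -3: [3, 1]

From the dimensions of kernels of powers, the number of Jordan blocks of size at least j is d_j − d_{j−1} where d_j = dim ker(N^j) (with d_0 = 0). Computing the differences gives [2, 1, 1].
The number of blocks of size exactly k is (#blocks of size ≥ k) − (#blocks of size ≥ k + 1), so the partition is: 1 block(s) of size 1, 1 block(s) of size 3.
In nonincreasing order the block sizes are [3, 1].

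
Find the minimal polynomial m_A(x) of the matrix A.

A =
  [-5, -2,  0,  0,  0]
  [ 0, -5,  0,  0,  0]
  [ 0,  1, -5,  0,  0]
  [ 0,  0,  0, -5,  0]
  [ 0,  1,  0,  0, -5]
x^2 + 10*x + 25

The characteristic polynomial is χ_A(x) = (x + 5)^5, so the eigenvalues are known. The minimal polynomial is
  m_A(x) = Π_λ (x − λ)^{k_λ}
where k_λ is the size of the *largest* Jordan block for λ (equivalently, the smallest k with (A − λI)^k v = 0 for every generalised eigenvector v of λ).

  λ = -5: largest Jordan block has size 2, contributing (x + 5)^2

So m_A(x) = (x + 5)^2 = x^2 + 10*x + 25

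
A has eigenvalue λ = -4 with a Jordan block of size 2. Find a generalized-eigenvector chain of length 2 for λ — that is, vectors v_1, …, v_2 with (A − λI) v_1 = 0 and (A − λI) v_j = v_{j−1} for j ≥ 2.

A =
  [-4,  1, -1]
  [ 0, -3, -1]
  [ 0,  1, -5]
A Jordan chain for λ = -4 of length 2:
v_1 = (1, 1, 1)ᵀ
v_2 = (0, 1, 0)ᵀ

Let N = A − (-4)·I. We want v_2 with N^2 v_2 = 0 but N^1 v_2 ≠ 0; then v_{j-1} := N · v_j for j = 2, …, 2.

Pick v_2 = (0, 1, 0)ᵀ.
Then v_1 = N · v_2 = (1, 1, 1)ᵀ.

Sanity check: (A − (-4)·I) v_1 = (0, 0, 0)ᵀ = 0. ✓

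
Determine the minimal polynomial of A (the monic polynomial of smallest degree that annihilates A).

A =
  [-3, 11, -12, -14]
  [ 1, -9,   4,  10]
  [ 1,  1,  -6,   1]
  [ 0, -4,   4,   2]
x^2 + 8*x + 16

The characteristic polynomial is χ_A(x) = (x + 4)^4, so the eigenvalues are known. The minimal polynomial is
  m_A(x) = Π_λ (x − λ)^{k_λ}
where k_λ is the size of the *largest* Jordan block for λ (equivalently, the smallest k with (A − λI)^k v = 0 for every generalised eigenvector v of λ).

  λ = -4: largest Jordan block has size 2, contributing (x + 4)^2

So m_A(x) = (x + 4)^2 = x^2 + 8*x + 16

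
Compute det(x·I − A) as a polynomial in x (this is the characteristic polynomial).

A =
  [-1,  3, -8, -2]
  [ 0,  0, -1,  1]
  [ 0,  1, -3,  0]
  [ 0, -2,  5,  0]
x^4 + 4*x^3 + 6*x^2 + 4*x + 1

Expanding det(x·I − A) (e.g. by cofactor expansion or by noting that A is similar to its Jordan form J, which has the same characteristic polynomial as A) gives
  χ_A(x) = x^4 + 4*x^3 + 6*x^2 + 4*x + 1
which factors as (x + 1)^4. The eigenvalues (with algebraic multiplicities) are λ = -1 with multiplicity 4.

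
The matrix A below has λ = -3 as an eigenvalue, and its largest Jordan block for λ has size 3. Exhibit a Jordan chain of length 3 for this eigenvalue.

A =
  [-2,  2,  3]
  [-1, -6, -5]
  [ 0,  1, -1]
A Jordan chain for λ = -3 of length 3:
v_1 = (-1, 2, -1)ᵀ
v_2 = (1, -1, 0)ᵀ
v_3 = (1, 0, 0)ᵀ

Let N = A − (-3)·I. We want v_3 with N^3 v_3 = 0 but N^2 v_3 ≠ 0; then v_{j-1} := N · v_j for j = 3, …, 2.

Pick v_3 = (1, 0, 0)ᵀ.
Then v_2 = N · v_3 = (1, -1, 0)ᵀ.
Then v_1 = N · v_2 = (-1, 2, -1)ᵀ.

Sanity check: (A − (-3)·I) v_1 = (0, 0, 0)ᵀ = 0. ✓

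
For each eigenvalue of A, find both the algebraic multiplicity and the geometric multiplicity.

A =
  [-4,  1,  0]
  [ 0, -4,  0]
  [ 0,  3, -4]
λ = -4: alg = 3, geom = 2

Step 1 — factor the characteristic polynomial to read off the algebraic multiplicities:
  χ_A(x) = (x + 4)^3

Step 2 — compute geometric multiplicities via the rank-nullity identity g(λ) = n − rank(A − λI):
  rank(A − (-4)·I) = 1, so dim ker(A − (-4)·I) = n − 1 = 2

Summary:
  λ = -4: algebraic multiplicity = 3, geometric multiplicity = 2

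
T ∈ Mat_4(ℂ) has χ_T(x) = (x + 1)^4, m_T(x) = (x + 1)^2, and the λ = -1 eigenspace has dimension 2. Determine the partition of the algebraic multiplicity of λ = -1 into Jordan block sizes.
Block sizes for λ = -1: [2, 2]

Step 1 — from the characteristic polynomial, algebraic multiplicity of λ = -1 is 4. From dim ker(T − (-1)·I) = 2, there are exactly 2 Jordan blocks for λ = -1.
Step 2 — from the minimal polynomial, the factor (x + 1)^2 tells us the largest block for λ = -1 has size 2.
Step 3 — with total size 4, 2 blocks, and largest block 2, the block sizes (in nonincreasing order) are [2, 2].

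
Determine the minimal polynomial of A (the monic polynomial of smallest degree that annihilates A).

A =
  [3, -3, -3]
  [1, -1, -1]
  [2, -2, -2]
x^2

The characteristic polynomial is χ_A(x) = x^3, so the eigenvalues are known. The minimal polynomial is
  m_A(x) = Π_λ (x − λ)^{k_λ}
where k_λ is the size of the *largest* Jordan block for λ (equivalently, the smallest k with (A − λI)^k v = 0 for every generalised eigenvector v of λ).

  λ = 0: largest Jordan block has size 2, contributing (x − 0)^2

So m_A(x) = x^2 = x^2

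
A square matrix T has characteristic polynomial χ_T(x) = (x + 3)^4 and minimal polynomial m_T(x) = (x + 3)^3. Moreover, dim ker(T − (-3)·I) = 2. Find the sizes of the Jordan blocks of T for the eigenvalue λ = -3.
Block sizes for λ = -3: [3, 1]

Step 1 — from the characteristic polynomial, algebraic multiplicity of λ = -3 is 4. From dim ker(T − (-3)·I) = 2, there are exactly 2 Jordan blocks for λ = -3.
Step 2 — from the minimal polynomial, the factor (x + 3)^3 tells us the largest block for λ = -3 has size 3.
Step 3 — with total size 4, 2 blocks, and largest block 3, the block sizes (in nonincreasing order) are [3, 1].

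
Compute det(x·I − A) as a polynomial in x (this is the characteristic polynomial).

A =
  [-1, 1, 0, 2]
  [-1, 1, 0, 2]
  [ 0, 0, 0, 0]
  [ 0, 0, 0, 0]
x^4

Expanding det(x·I − A) (e.g. by cofactor expansion or by noting that A is similar to its Jordan form J, which has the same characteristic polynomial as A) gives
  χ_A(x) = x^4
which factors as x^4. The eigenvalues (with algebraic multiplicities) are λ = 0 with multiplicity 4.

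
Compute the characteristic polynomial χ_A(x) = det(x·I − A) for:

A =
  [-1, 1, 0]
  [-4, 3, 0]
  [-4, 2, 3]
x^3 - 5*x^2 + 7*x - 3

Expanding det(x·I − A) (e.g. by cofactor expansion or by noting that A is similar to its Jordan form J, which has the same characteristic polynomial as A) gives
  χ_A(x) = x^3 - 5*x^2 + 7*x - 3
which factors as (x - 3)*(x - 1)^2. The eigenvalues (with algebraic multiplicities) are λ = 1 with multiplicity 2, λ = 3 with multiplicity 1.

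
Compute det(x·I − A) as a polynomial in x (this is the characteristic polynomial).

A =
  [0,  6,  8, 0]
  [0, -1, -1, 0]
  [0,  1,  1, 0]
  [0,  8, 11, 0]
x^4

Expanding det(x·I − A) (e.g. by cofactor expansion or by noting that A is similar to its Jordan form J, which has the same characteristic polynomial as A) gives
  χ_A(x) = x^4
which factors as x^4. The eigenvalues (with algebraic multiplicities) are λ = 0 with multiplicity 4.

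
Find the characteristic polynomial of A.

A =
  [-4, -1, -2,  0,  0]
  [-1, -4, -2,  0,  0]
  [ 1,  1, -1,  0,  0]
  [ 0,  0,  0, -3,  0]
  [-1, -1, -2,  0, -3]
x^5 + 15*x^4 + 90*x^3 + 270*x^2 + 405*x + 243

Expanding det(x·I − A) (e.g. by cofactor expansion or by noting that A is similar to its Jordan form J, which has the same characteristic polynomial as A) gives
  χ_A(x) = x^5 + 15*x^4 + 90*x^3 + 270*x^2 + 405*x + 243
which factors as (x + 3)^5. The eigenvalues (with algebraic multiplicities) are λ = -3 with multiplicity 5.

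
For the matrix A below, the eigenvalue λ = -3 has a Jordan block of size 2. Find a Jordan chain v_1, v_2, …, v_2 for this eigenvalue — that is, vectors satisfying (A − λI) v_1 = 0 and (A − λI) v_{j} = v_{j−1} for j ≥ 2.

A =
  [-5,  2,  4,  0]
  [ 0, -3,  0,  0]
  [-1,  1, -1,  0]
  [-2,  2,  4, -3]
A Jordan chain for λ = -3 of length 2:
v_1 = (-2, 0, -1, -2)ᵀ
v_2 = (1, 0, 0, 0)ᵀ

Let N = A − (-3)·I. We want v_2 with N^2 v_2 = 0 but N^1 v_2 ≠ 0; then v_{j-1} := N · v_j for j = 2, …, 2.

Pick v_2 = (1, 0, 0, 0)ᵀ.
Then v_1 = N · v_2 = (-2, 0, -1, -2)ᵀ.

Sanity check: (A − (-3)·I) v_1 = (0, 0, 0, 0)ᵀ = 0. ✓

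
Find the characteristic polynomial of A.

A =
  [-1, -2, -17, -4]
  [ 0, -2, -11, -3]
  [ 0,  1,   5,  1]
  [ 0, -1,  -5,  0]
x^4 - 2*x^3 + 2*x - 1

Expanding det(x·I − A) (e.g. by cofactor expansion or by noting that A is similar to its Jordan form J, which has the same characteristic polynomial as A) gives
  χ_A(x) = x^4 - 2*x^3 + 2*x - 1
which factors as (x - 1)^3*(x + 1). The eigenvalues (with algebraic multiplicities) are λ = -1 with multiplicity 1, λ = 1 with multiplicity 3.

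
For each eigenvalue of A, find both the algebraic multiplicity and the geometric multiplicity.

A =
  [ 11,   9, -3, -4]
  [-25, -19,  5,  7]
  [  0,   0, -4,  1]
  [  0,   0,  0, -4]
λ = -4: alg = 4, geom = 2

Step 1 — factor the characteristic polynomial to read off the algebraic multiplicities:
  χ_A(x) = (x + 4)^4

Step 2 — compute geometric multiplicities via the rank-nullity identity g(λ) = n − rank(A − λI):
  rank(A − (-4)·I) = 2, so dim ker(A − (-4)·I) = n − 2 = 2

Summary:
  λ = -4: algebraic multiplicity = 4, geometric multiplicity = 2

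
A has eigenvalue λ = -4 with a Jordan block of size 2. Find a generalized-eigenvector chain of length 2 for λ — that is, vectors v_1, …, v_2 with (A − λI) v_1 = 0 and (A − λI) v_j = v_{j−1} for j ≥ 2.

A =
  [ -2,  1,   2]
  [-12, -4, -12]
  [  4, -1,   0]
A Jordan chain for λ = -4 of length 2:
v_1 = (1, 0, -1)ᵀ
v_2 = (0, 1, 0)ᵀ

Let N = A − (-4)·I. We want v_2 with N^2 v_2 = 0 but N^1 v_2 ≠ 0; then v_{j-1} := N · v_j for j = 2, …, 2.

Pick v_2 = (0, 1, 0)ᵀ.
Then v_1 = N · v_2 = (1, 0, -1)ᵀ.

Sanity check: (A − (-4)·I) v_1 = (0, 0, 0)ᵀ = 0. ✓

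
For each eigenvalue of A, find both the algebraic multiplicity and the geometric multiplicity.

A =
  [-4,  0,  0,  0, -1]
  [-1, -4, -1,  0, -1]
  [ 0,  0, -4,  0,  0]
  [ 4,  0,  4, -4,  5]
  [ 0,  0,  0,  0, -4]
λ = -4: alg = 5, geom = 3

Step 1 — factor the characteristic polynomial to read off the algebraic multiplicities:
  χ_A(x) = (x + 4)^5

Step 2 — compute geometric multiplicities via the rank-nullity identity g(λ) = n − rank(A − λI):
  rank(A − (-4)·I) = 2, so dim ker(A − (-4)·I) = n − 2 = 3

Summary:
  λ = -4: algebraic multiplicity = 5, geometric multiplicity = 3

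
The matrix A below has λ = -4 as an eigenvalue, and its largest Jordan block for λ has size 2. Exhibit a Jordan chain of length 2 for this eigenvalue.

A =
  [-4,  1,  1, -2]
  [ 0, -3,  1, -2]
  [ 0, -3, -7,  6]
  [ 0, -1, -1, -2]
A Jordan chain for λ = -4 of length 2:
v_1 = (1, 1, -3, -1)ᵀ
v_2 = (0, 1, 0, 0)ᵀ

Let N = A − (-4)·I. We want v_2 with N^2 v_2 = 0 but N^1 v_2 ≠ 0; then v_{j-1} := N · v_j for j = 2, …, 2.

Pick v_2 = (0, 1, 0, 0)ᵀ.
Then v_1 = N · v_2 = (1, 1, -3, -1)ᵀ.

Sanity check: (A − (-4)·I) v_1 = (0, 0, 0, 0)ᵀ = 0. ✓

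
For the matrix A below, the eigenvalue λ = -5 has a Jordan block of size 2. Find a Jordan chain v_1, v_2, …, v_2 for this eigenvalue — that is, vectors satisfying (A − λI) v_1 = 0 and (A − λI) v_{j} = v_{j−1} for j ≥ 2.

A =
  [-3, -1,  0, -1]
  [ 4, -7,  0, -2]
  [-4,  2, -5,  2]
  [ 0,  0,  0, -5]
A Jordan chain for λ = -5 of length 2:
v_1 = (2, 4, -4, 0)ᵀ
v_2 = (1, 0, 0, 0)ᵀ

Let N = A − (-5)·I. We want v_2 with N^2 v_2 = 0 but N^1 v_2 ≠ 0; then v_{j-1} := N · v_j for j = 2, …, 2.

Pick v_2 = (1, 0, 0, 0)ᵀ.
Then v_1 = N · v_2 = (2, 4, -4, 0)ᵀ.

Sanity check: (A − (-5)·I) v_1 = (0, 0, 0, 0)ᵀ = 0. ✓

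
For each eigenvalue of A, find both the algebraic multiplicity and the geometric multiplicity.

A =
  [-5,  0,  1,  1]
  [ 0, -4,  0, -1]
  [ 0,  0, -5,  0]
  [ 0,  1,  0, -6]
λ = -5: alg = 4, geom = 2

Step 1 — factor the characteristic polynomial to read off the algebraic multiplicities:
  χ_A(x) = (x + 5)^4

Step 2 — compute geometric multiplicities via the rank-nullity identity g(λ) = n − rank(A − λI):
  rank(A − (-5)·I) = 2, so dim ker(A − (-5)·I) = n − 2 = 2

Summary:
  λ = -5: algebraic multiplicity = 4, geometric multiplicity = 2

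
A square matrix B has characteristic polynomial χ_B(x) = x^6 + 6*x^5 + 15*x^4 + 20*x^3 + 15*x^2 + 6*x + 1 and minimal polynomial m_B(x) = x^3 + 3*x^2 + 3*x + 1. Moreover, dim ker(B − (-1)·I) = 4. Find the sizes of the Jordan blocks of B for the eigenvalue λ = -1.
Block sizes for λ = -1: [3, 1, 1, 1]

Step 1 — from the characteristic polynomial, algebraic multiplicity of λ = -1 is 6. From dim ker(B − (-1)·I) = 4, there are exactly 4 Jordan blocks for λ = -1.
Step 2 — from the minimal polynomial, the factor (x + 1)^3 tells us the largest block for λ = -1 has size 3.
Step 3 — with total size 6, 4 blocks, and largest block 3, the block sizes (in nonincreasing order) are [3, 1, 1, 1].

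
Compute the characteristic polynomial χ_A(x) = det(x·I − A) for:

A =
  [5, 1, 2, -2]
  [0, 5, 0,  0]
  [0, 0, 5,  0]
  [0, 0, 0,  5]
x^4 - 20*x^3 + 150*x^2 - 500*x + 625

Expanding det(x·I − A) (e.g. by cofactor expansion or by noting that A is similar to its Jordan form J, which has the same characteristic polynomial as A) gives
  χ_A(x) = x^4 - 20*x^3 + 150*x^2 - 500*x + 625
which factors as (x - 5)^4. The eigenvalues (with algebraic multiplicities) are λ = 5 with multiplicity 4.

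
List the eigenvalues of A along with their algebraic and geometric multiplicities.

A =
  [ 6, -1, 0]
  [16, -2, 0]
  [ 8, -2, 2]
λ = 2: alg = 3, geom = 2

Step 1 — factor the characteristic polynomial to read off the algebraic multiplicities:
  χ_A(x) = (x - 2)^3

Step 2 — compute geometric multiplicities via the rank-nullity identity g(λ) = n − rank(A − λI):
  rank(A − (2)·I) = 1, so dim ker(A − (2)·I) = n − 1 = 2

Summary:
  λ = 2: algebraic multiplicity = 3, geometric multiplicity = 2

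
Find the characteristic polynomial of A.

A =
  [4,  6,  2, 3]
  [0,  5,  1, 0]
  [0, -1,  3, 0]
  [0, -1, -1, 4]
x^4 - 16*x^3 + 96*x^2 - 256*x + 256

Expanding det(x·I − A) (e.g. by cofactor expansion or by noting that A is similar to its Jordan form J, which has the same characteristic polynomial as A) gives
  χ_A(x) = x^4 - 16*x^3 + 96*x^2 - 256*x + 256
which factors as (x - 4)^4. The eigenvalues (with algebraic multiplicities) are λ = 4 with multiplicity 4.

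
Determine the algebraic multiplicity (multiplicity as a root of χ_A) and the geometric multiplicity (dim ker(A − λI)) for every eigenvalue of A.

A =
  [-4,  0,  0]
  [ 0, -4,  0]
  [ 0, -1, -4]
λ = -4: alg = 3, geom = 2

Step 1 — factor the characteristic polynomial to read off the algebraic multiplicities:
  χ_A(x) = (x + 4)^3

Step 2 — compute geometric multiplicities via the rank-nullity identity g(λ) = n − rank(A − λI):
  rank(A − (-4)·I) = 1, so dim ker(A − (-4)·I) = n − 1 = 2

Summary:
  λ = -4: algebraic multiplicity = 3, geometric multiplicity = 2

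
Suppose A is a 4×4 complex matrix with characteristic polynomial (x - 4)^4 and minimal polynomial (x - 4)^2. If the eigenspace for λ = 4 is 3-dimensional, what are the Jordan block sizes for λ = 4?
Block sizes for λ = 4: [2, 1, 1]

Step 1 — from the characteristic polynomial, algebraic multiplicity of λ = 4 is 4. From dim ker(A − (4)·I) = 3, there are exactly 3 Jordan blocks for λ = 4.
Step 2 — from the minimal polynomial, the factor (x − 4)^2 tells us the largest block for λ = 4 has size 2.
Step 3 — with total size 4, 3 blocks, and largest block 2, the block sizes (in nonincreasing order) are [2, 1, 1].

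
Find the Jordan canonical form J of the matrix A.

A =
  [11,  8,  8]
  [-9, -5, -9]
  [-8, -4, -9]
J_1(-5) ⊕ J_2(1)

The characteristic polynomial is
  det(x·I − A) = x^3 + 3*x^2 - 9*x + 5 = (x - 1)^2*(x + 5)

Eigenvalues and multiplicities (the geometric multiplicity of λ is n − rank(A − λI), which equals the number of Jordan blocks for λ):
  λ = -5: algebraic multiplicity = 1, geometric multiplicity = 1
  λ = 1: algebraic multiplicity = 2, geometric multiplicity = 1

Determining the block sizes for each eigenvalue:
  λ = -5: one block (gm = 1), so the single block has size am = 1 → block sizes [1]
  λ = 1: one block (gm = 1), so the single block has size am = 2 → block sizes [2]

Assembling the blocks gives a Jordan form
J =
  [-5, 0, 0]
  [ 0, 1, 1]
  [ 0, 0, 1]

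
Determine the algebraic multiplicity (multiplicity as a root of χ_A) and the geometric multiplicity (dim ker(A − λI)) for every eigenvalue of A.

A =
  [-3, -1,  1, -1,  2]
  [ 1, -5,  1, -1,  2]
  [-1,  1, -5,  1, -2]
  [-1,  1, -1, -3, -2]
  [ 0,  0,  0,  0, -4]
λ = -4: alg = 5, geom = 4

Step 1 — factor the characteristic polynomial to read off the algebraic multiplicities:
  χ_A(x) = (x + 4)^5

Step 2 — compute geometric multiplicities via the rank-nullity identity g(λ) = n − rank(A − λI):
  rank(A − (-4)·I) = 1, so dim ker(A − (-4)·I) = n − 1 = 4

Summary:
  λ = -4: algebraic multiplicity = 5, geometric multiplicity = 4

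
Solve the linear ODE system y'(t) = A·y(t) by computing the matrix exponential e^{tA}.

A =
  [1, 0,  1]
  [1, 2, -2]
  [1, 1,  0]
e^{tA} =
  [t^2*exp(t)/2 + exp(t), t^2*exp(t)/2, -t^2*exp(t)/2 + t*exp(t)]
  [-t^2*exp(t)/2 + t*exp(t), -t^2*exp(t)/2 + t*exp(t) + exp(t), t^2*exp(t)/2 - 2*t*exp(t)]
  [t*exp(t), t*exp(t), -t*exp(t) + exp(t)]

Strategy: write A = P · J · P⁻¹ where J is a Jordan canonical form, so e^{tA} = P · e^{tJ} · P⁻¹, and e^{tJ} can be computed block-by-block.

A has Jordan form
J =
  [1, 1, 0]
  [0, 1, 1]
  [0, 0, 1]
(up to reordering of blocks).

Per-block formulas:
  For a 3×3 Jordan block J_3(1): exp(t · J_3(1)) = e^(1t)·(I + t·N + (t^2/2)·N^2), where N is the 3×3 nilpotent shift.

After assembling e^{tJ} and conjugating by P, we get:

e^{tA} =
  [t^2*exp(t)/2 + exp(t), t^2*exp(t)/2, -t^2*exp(t)/2 + t*exp(t)]
  [-t^2*exp(t)/2 + t*exp(t), -t^2*exp(t)/2 + t*exp(t) + exp(t), t^2*exp(t)/2 - 2*t*exp(t)]
  [t*exp(t), t*exp(t), -t*exp(t) + exp(t)]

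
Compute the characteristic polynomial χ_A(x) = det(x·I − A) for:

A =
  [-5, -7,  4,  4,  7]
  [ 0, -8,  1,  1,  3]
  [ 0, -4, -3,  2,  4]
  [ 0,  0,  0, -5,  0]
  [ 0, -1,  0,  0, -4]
x^5 + 25*x^4 + 250*x^3 + 1250*x^2 + 3125*x + 3125

Expanding det(x·I − A) (e.g. by cofactor expansion or by noting that A is similar to its Jordan form J, which has the same characteristic polynomial as A) gives
  χ_A(x) = x^5 + 25*x^4 + 250*x^3 + 1250*x^2 + 3125*x + 3125
which factors as (x + 5)^5. The eigenvalues (with algebraic multiplicities) are λ = -5 with multiplicity 5.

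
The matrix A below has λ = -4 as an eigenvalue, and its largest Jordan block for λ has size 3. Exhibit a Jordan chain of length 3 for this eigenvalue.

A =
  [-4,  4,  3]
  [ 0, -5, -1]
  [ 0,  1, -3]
A Jordan chain for λ = -4 of length 3:
v_1 = (-1, 0, 0)ᵀ
v_2 = (4, -1, 1)ᵀ
v_3 = (0, 1, 0)ᵀ

Let N = A − (-4)·I. We want v_3 with N^3 v_3 = 0 but N^2 v_3 ≠ 0; then v_{j-1} := N · v_j for j = 3, …, 2.

Pick v_3 = (0, 1, 0)ᵀ.
Then v_2 = N · v_3 = (4, -1, 1)ᵀ.
Then v_1 = N · v_2 = (-1, 0, 0)ᵀ.

Sanity check: (A − (-4)·I) v_1 = (0, 0, 0)ᵀ = 0. ✓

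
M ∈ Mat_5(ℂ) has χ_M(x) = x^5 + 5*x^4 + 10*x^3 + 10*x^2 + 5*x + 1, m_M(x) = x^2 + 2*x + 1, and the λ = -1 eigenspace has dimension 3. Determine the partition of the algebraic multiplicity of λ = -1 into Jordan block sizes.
Block sizes for λ = -1: [2, 2, 1]

Step 1 — from the characteristic polynomial, algebraic multiplicity of λ = -1 is 5. From dim ker(M − (-1)·I) = 3, there are exactly 3 Jordan blocks for λ = -1.
Step 2 — from the minimal polynomial, the factor (x + 1)^2 tells us the largest block for λ = -1 has size 2.
Step 3 — with total size 5, 3 blocks, and largest block 2, the block sizes (in nonincreasing order) are [2, 2, 1].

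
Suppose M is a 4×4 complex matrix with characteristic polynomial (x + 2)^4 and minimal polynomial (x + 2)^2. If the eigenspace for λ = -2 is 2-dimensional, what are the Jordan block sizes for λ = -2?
Block sizes for λ = -2: [2, 2]

Step 1 — from the characteristic polynomial, algebraic multiplicity of λ = -2 is 4. From dim ker(M − (-2)·I) = 2, there are exactly 2 Jordan blocks for λ = -2.
Step 2 — from the minimal polynomial, the factor (x + 2)^2 tells us the largest block for λ = -2 has size 2.
Step 3 — with total size 4, 2 blocks, and largest block 2, the block sizes (in nonincreasing order) are [2, 2].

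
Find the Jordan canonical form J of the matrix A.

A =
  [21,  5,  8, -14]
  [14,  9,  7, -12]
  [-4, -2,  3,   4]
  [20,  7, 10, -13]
J_3(5) ⊕ J_1(5)

The characteristic polynomial is
  det(x·I − A) = x^4 - 20*x^3 + 150*x^2 - 500*x + 625 = (x - 5)^4

Eigenvalues and multiplicities (the geometric multiplicity of λ is n − rank(A − λI), which equals the number of Jordan blocks for λ):
  λ = 5: algebraic multiplicity = 4, geometric multiplicity = 2

Determining the block sizes for each eigenvalue:
  λ = 5: with am = 4 and gm = 2, the partition is not yet determined (e.g. several partitions of 4 into 2 parts exist). Let N = A − (5)·I. Computing rank(N^1) = 2, rank(N^2) = 1, rank(N^3) = 0; the number of blocks of size ≥ j is rank(N^{j−1}) − rank(N^j), giving [2, 1, 1]. So we have 1 block(s) of size 3, 1 block(s) of size 1 → block sizes [3, 1]

Assembling the blocks gives a Jordan form
J =
  [5, 1, 0, 0]
  [0, 5, 1, 0]
  [0, 0, 5, 0]
  [0, 0, 0, 5]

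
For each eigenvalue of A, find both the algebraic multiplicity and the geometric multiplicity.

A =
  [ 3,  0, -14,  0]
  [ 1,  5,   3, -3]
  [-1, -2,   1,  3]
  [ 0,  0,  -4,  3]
λ = 3: alg = 4, geom = 2

Step 1 — factor the characteristic polynomial to read off the algebraic multiplicities:
  χ_A(x) = (x - 3)^4

Step 2 — compute geometric multiplicities via the rank-nullity identity g(λ) = n − rank(A − λI):
  rank(A − (3)·I) = 2, so dim ker(A − (3)·I) = n − 2 = 2

Summary:
  λ = 3: algebraic multiplicity = 4, geometric multiplicity = 2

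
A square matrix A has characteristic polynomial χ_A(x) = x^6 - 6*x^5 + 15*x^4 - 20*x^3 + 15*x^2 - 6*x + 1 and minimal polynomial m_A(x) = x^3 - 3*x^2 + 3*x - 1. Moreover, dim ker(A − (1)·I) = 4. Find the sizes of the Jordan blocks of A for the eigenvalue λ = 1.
Block sizes for λ = 1: [3, 1, 1, 1]

Step 1 — from the characteristic polynomial, algebraic multiplicity of λ = 1 is 6. From dim ker(A − (1)·I) = 4, there are exactly 4 Jordan blocks for λ = 1.
Step 2 — from the minimal polynomial, the factor (x − 1)^3 tells us the largest block for λ = 1 has size 3.
Step 3 — with total size 6, 4 blocks, and largest block 3, the block sizes (in nonincreasing order) are [3, 1, 1, 1].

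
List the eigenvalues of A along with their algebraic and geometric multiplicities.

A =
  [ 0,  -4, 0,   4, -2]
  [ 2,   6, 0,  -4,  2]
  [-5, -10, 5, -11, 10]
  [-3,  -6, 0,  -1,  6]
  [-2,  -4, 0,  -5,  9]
λ = 2: alg = 2, geom = 2; λ = 5: alg = 3, geom = 2

Step 1 — factor the characteristic polynomial to read off the algebraic multiplicities:
  χ_A(x) = (x - 5)^3*(x - 2)^2

Step 2 — compute geometric multiplicities via the rank-nullity identity g(λ) = n − rank(A − λI):
  rank(A − (2)·I) = 3, so dim ker(A − (2)·I) = n − 3 = 2
  rank(A − (5)·I) = 3, so dim ker(A − (5)·I) = n − 3 = 2

Summary:
  λ = 2: algebraic multiplicity = 2, geometric multiplicity = 2
  λ = 5: algebraic multiplicity = 3, geometric multiplicity = 2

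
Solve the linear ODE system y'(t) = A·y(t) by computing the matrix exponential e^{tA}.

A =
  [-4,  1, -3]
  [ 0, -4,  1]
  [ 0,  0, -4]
e^{tA} =
  [exp(-4*t), t*exp(-4*t), t^2*exp(-4*t)/2 - 3*t*exp(-4*t)]
  [0, exp(-4*t), t*exp(-4*t)]
  [0, 0, exp(-4*t)]

Strategy: write A = P · J · P⁻¹ where J is a Jordan canonical form, so e^{tA} = P · e^{tJ} · P⁻¹, and e^{tJ} can be computed block-by-block.

A has Jordan form
J =
  [-4,  1,  0]
  [ 0, -4,  1]
  [ 0,  0, -4]
(up to reordering of blocks).

Per-block formulas:
  For a 3×3 Jordan block J_3(-4): exp(t · J_3(-4)) = e^(-4t)·(I + t·N + (t^2/2)·N^2), where N is the 3×3 nilpotent shift.

After assembling e^{tJ} and conjugating by P, we get:

e^{tA} =
  [exp(-4*t), t*exp(-4*t), t^2*exp(-4*t)/2 - 3*t*exp(-4*t)]
  [0, exp(-4*t), t*exp(-4*t)]
  [0, 0, exp(-4*t)]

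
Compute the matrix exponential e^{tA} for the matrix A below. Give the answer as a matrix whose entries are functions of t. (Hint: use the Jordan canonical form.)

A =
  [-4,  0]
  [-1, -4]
e^{tA} =
  [exp(-4*t), 0]
  [-t*exp(-4*t), exp(-4*t)]

Strategy: write A = P · J · P⁻¹ where J is a Jordan canonical form, so e^{tA} = P · e^{tJ} · P⁻¹, and e^{tJ} can be computed block-by-block.

A has Jordan form
J =
  [-4,  1]
  [ 0, -4]
(up to reordering of blocks).

Per-block formulas:
  For a 2×2 Jordan block J_2(-4): exp(t · J_2(-4)) = e^(-4t)·(I + t·N), where N is the 2×2 nilpotent shift.

After assembling e^{tJ} and conjugating by P, we get:

e^{tA} =
  [exp(-4*t), 0]
  [-t*exp(-4*t), exp(-4*t)]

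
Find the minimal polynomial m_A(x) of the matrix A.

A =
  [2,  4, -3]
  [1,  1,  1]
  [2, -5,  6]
x^3 - 9*x^2 + 27*x - 27

The characteristic polynomial is χ_A(x) = (x - 3)^3, so the eigenvalues are known. The minimal polynomial is
  m_A(x) = Π_λ (x − λ)^{k_λ}
where k_λ is the size of the *largest* Jordan block for λ (equivalently, the smallest k with (A − λI)^k v = 0 for every generalised eigenvector v of λ).

  λ = 3: largest Jordan block has size 3, contributing (x − 3)^3

So m_A(x) = (x - 3)^3 = x^3 - 9*x^2 + 27*x - 27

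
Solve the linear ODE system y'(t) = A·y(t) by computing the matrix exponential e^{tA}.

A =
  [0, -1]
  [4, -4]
e^{tA} =
  [2*t*exp(-2*t) + exp(-2*t), -t*exp(-2*t)]
  [4*t*exp(-2*t), -2*t*exp(-2*t) + exp(-2*t)]

Strategy: write A = P · J · P⁻¹ where J is a Jordan canonical form, so e^{tA} = P · e^{tJ} · P⁻¹, and e^{tJ} can be computed block-by-block.

A has Jordan form
J =
  [-2,  1]
  [ 0, -2]
(up to reordering of blocks).

Per-block formulas:
  For a 2×2 Jordan block J_2(-2): exp(t · J_2(-2)) = e^(-2t)·(I + t·N), where N is the 2×2 nilpotent shift.

After assembling e^{tJ} and conjugating by P, we get:

e^{tA} =
  [2*t*exp(-2*t) + exp(-2*t), -t*exp(-2*t)]
  [4*t*exp(-2*t), -2*t*exp(-2*t) + exp(-2*t)]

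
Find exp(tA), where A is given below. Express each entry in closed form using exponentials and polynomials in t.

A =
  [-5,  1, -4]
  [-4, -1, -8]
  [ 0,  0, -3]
e^{tA} =
  [-2*t*exp(-3*t) + exp(-3*t), t*exp(-3*t), -4*t*exp(-3*t)]
  [-4*t*exp(-3*t), 2*t*exp(-3*t) + exp(-3*t), -8*t*exp(-3*t)]
  [0, 0, exp(-3*t)]

Strategy: write A = P · J · P⁻¹ where J is a Jordan canonical form, so e^{tA} = P · e^{tJ} · P⁻¹, and e^{tJ} can be computed block-by-block.

A has Jordan form
J =
  [-3,  1,  0]
  [ 0, -3,  0]
  [ 0,  0, -3]
(up to reordering of blocks).

Per-block formulas:
  For a 2×2 Jordan block J_2(-3): exp(t · J_2(-3)) = e^(-3t)·(I + t·N), where N is the 2×2 nilpotent shift.
  For a 1×1 block at λ = -3: exp(t · [-3]) = [e^(-3t)].

After assembling e^{tJ} and conjugating by P, we get:

e^{tA} =
  [-2*t*exp(-3*t) + exp(-3*t), t*exp(-3*t), -4*t*exp(-3*t)]
  [-4*t*exp(-3*t), 2*t*exp(-3*t) + exp(-3*t), -8*t*exp(-3*t)]
  [0, 0, exp(-3*t)]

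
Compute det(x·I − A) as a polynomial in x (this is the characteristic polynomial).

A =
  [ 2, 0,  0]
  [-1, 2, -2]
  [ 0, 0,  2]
x^3 - 6*x^2 + 12*x - 8

Expanding det(x·I − A) (e.g. by cofactor expansion or by noting that A is similar to its Jordan form J, which has the same characteristic polynomial as A) gives
  χ_A(x) = x^3 - 6*x^2 + 12*x - 8
which factors as (x - 2)^3. The eigenvalues (with algebraic multiplicities) are λ = 2 with multiplicity 3.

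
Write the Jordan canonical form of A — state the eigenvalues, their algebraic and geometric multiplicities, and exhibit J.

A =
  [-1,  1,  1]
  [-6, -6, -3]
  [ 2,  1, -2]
J_2(-3) ⊕ J_1(-3)

The characteristic polynomial is
  det(x·I − A) = x^3 + 9*x^2 + 27*x + 27 = (x + 3)^3

Eigenvalues and multiplicities (the geometric multiplicity of λ is n − rank(A − λI), which equals the number of Jordan blocks for λ):
  λ = -3: algebraic multiplicity = 3, geometric multiplicity = 2

Determining the block sizes for each eigenvalue:
  λ = -3: 2 blocks summing to 3 forces exactly one block of size 2 and the rest size 1 → block sizes [2, 1]

Assembling the blocks gives a Jordan form
J =
  [-3,  1,  0]
  [ 0, -3,  0]
  [ 0,  0, -3]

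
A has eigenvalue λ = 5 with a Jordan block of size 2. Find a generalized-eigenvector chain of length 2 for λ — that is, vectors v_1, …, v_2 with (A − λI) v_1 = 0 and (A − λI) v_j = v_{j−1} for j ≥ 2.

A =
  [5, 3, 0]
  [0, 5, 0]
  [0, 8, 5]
A Jordan chain for λ = 5 of length 2:
v_1 = (3, 0, 8)ᵀ
v_2 = (0, 1, 0)ᵀ

Let N = A − (5)·I. We want v_2 with N^2 v_2 = 0 but N^1 v_2 ≠ 0; then v_{j-1} := N · v_j for j = 2, …, 2.

Pick v_2 = (0, 1, 0)ᵀ.
Then v_1 = N · v_2 = (3, 0, 8)ᵀ.

Sanity check: (A − (5)·I) v_1 = (0, 0, 0)ᵀ = 0. ✓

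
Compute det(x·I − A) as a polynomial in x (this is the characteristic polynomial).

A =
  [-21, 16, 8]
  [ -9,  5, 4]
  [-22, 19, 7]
x^3 + 9*x^2 + 27*x + 27

Expanding det(x·I − A) (e.g. by cofactor expansion or by noting that A is similar to its Jordan form J, which has the same characteristic polynomial as A) gives
  χ_A(x) = x^3 + 9*x^2 + 27*x + 27
which factors as (x + 3)^3. The eigenvalues (with algebraic multiplicities) are λ = -3 with multiplicity 3.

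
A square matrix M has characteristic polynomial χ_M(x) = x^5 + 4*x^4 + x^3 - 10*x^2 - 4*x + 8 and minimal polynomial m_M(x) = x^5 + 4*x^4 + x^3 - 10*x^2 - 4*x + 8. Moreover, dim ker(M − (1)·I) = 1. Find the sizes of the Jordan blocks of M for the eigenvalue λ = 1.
Block sizes for λ = 1: [2]

Step 1 — from the characteristic polynomial, algebraic multiplicity of λ = 1 is 2. From dim ker(M − (1)·I) = 1, there are exactly 1 Jordan blocks for λ = 1.
Step 2 — from the minimal polynomial, the factor (x − 1)^2 tells us the largest block for λ = 1 has size 2.
Step 3 — with total size 2, 1 blocks, and largest block 2, the block sizes (in nonincreasing order) are [2].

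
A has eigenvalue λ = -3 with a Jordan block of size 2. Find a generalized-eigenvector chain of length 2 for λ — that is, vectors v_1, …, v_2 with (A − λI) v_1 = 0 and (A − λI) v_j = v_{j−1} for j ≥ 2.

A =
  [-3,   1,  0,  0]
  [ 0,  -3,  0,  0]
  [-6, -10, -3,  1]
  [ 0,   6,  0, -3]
A Jordan chain for λ = -3 of length 2:
v_1 = (0, 0, -6, 0)ᵀ
v_2 = (1, 0, 0, 0)ᵀ

Let N = A − (-3)·I. We want v_2 with N^2 v_2 = 0 but N^1 v_2 ≠ 0; then v_{j-1} := N · v_j for j = 2, …, 2.

Pick v_2 = (1, 0, 0, 0)ᵀ.
Then v_1 = N · v_2 = (0, 0, -6, 0)ᵀ.

Sanity check: (A − (-3)·I) v_1 = (0, 0, 0, 0)ᵀ = 0. ✓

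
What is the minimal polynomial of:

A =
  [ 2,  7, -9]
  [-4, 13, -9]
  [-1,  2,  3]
x^3 - 18*x^2 + 108*x - 216

The characteristic polynomial is χ_A(x) = (x - 6)^3, so the eigenvalues are known. The minimal polynomial is
  m_A(x) = Π_λ (x − λ)^{k_λ}
where k_λ is the size of the *largest* Jordan block for λ (equivalently, the smallest k with (A − λI)^k v = 0 for every generalised eigenvector v of λ).

  λ = 6: largest Jordan block has size 3, contributing (x − 6)^3

So m_A(x) = (x - 6)^3 = x^3 - 18*x^2 + 108*x - 216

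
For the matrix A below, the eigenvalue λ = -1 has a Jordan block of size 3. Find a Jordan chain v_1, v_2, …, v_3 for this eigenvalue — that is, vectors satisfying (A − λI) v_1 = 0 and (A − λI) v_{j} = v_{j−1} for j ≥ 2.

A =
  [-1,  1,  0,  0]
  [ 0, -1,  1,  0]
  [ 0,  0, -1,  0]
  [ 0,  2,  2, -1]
A Jordan chain for λ = -1 of length 3:
v_1 = (1, 0, 0, 2)ᵀ
v_2 = (0, 1, 0, 2)ᵀ
v_3 = (0, 0, 1, 0)ᵀ

Let N = A − (-1)·I. We want v_3 with N^3 v_3 = 0 but N^2 v_3 ≠ 0; then v_{j-1} := N · v_j for j = 3, …, 2.

Pick v_3 = (0, 0, 1, 0)ᵀ.
Then v_2 = N · v_3 = (0, 1, 0, 2)ᵀ.
Then v_1 = N · v_2 = (1, 0, 0, 2)ᵀ.

Sanity check: (A − (-1)·I) v_1 = (0, 0, 0, 0)ᵀ = 0. ✓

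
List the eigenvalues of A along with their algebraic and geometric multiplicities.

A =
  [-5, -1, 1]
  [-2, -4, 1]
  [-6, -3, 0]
λ = -3: alg = 3, geom = 2

Step 1 — factor the characteristic polynomial to read off the algebraic multiplicities:
  χ_A(x) = (x + 3)^3

Step 2 — compute geometric multiplicities via the rank-nullity identity g(λ) = n − rank(A − λI):
  rank(A − (-3)·I) = 1, so dim ker(A − (-3)·I) = n − 1 = 2

Summary:
  λ = -3: algebraic multiplicity = 3, geometric multiplicity = 2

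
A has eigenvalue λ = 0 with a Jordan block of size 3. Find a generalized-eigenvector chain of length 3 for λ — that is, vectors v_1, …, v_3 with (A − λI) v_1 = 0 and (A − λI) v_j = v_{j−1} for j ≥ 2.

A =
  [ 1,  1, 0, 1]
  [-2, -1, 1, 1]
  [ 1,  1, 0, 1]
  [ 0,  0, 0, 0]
A Jordan chain for λ = 0 of length 3:
v_1 = (-1, 1, -1, 0)ᵀ
v_2 = (1, -2, 1, 0)ᵀ
v_3 = (1, 0, 0, 0)ᵀ

Let N = A − (0)·I. We want v_3 with N^3 v_3 = 0 but N^2 v_3 ≠ 0; then v_{j-1} := N · v_j for j = 3, …, 2.

Pick v_3 = (1, 0, 0, 0)ᵀ.
Then v_2 = N · v_3 = (1, -2, 1, 0)ᵀ.
Then v_1 = N · v_2 = (-1, 1, -1, 0)ᵀ.

Sanity check: (A − (0)·I) v_1 = (0, 0, 0, 0)ᵀ = 0. ✓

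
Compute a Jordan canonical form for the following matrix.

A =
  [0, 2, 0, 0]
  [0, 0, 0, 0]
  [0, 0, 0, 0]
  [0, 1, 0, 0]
J_2(0) ⊕ J_1(0) ⊕ J_1(0)

The characteristic polynomial is
  det(x·I − A) = x^4

Eigenvalues and multiplicities (the geometric multiplicity of λ is n − rank(A − λI), which equals the number of Jordan blocks for λ):
  λ = 0: algebraic multiplicity = 4, geometric multiplicity = 3

Determining the block sizes for each eigenvalue:
  λ = 0: 3 blocks summing to 4 forces exactly one block of size 2 and the rest size 1 → block sizes [2, 1, 1]

Assembling the blocks gives a Jordan form
J =
  [0, 1, 0, 0]
  [0, 0, 0, 0]
  [0, 0, 0, 0]
  [0, 0, 0, 0]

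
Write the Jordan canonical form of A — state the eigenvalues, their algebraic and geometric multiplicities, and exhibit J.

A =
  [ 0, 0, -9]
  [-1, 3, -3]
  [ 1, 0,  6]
J_2(3) ⊕ J_1(3)

The characteristic polynomial is
  det(x·I − A) = x^3 - 9*x^2 + 27*x - 27 = (x - 3)^3

Eigenvalues and multiplicities (the geometric multiplicity of λ is n − rank(A − λI), which equals the number of Jordan blocks for λ):
  λ = 3: algebraic multiplicity = 3, geometric multiplicity = 2

Determining the block sizes for each eigenvalue:
  λ = 3: 2 blocks summing to 3 forces exactly one block of size 2 and the rest size 1 → block sizes [2, 1]

Assembling the blocks gives a Jordan form
J =
  [3, 1, 0]
  [0, 3, 0]
  [0, 0, 3]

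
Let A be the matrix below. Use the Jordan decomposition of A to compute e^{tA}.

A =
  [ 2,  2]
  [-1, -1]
e^{tA} =
  [2*exp(t) - 1, 2*exp(t) - 2]
  [1 - exp(t), 2 - exp(t)]

Strategy: write A = P · J · P⁻¹ where J is a Jordan canonical form, so e^{tA} = P · e^{tJ} · P⁻¹, and e^{tJ} can be computed block-by-block.

A has Jordan form
J =
  [0, 0]
  [0, 1]
(up to reordering of blocks).

Per-block formulas:
  For a 1×1 block at λ = 1: exp(t · [1]) = [e^(1t)].
  For a 1×1 block at λ = 0: exp(t · [0]) = [e^(0t)].

After assembling e^{tJ} and conjugating by P, we get:

e^{tA} =
  [2*exp(t) - 1, 2*exp(t) - 2]
  [1 - exp(t), 2 - exp(t)]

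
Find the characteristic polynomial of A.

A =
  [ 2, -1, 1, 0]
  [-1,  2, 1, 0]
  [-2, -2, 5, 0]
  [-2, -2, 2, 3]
x^4 - 12*x^3 + 54*x^2 - 108*x + 81

Expanding det(x·I − A) (e.g. by cofactor expansion or by noting that A is similar to its Jordan form J, which has the same characteristic polynomial as A) gives
  χ_A(x) = x^4 - 12*x^3 + 54*x^2 - 108*x + 81
which factors as (x - 3)^4. The eigenvalues (with algebraic multiplicities) are λ = 3 with multiplicity 4.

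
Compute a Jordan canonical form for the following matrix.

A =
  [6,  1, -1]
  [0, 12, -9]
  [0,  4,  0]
J_3(6)

The characteristic polynomial is
  det(x·I − A) = x^3 - 18*x^2 + 108*x - 216 = (x - 6)^3

Eigenvalues and multiplicities (the geometric multiplicity of λ is n − rank(A − λI), which equals the number of Jordan blocks for λ):
  λ = 6: algebraic multiplicity = 3, geometric multiplicity = 1

Determining the block sizes for each eigenvalue:
  λ = 6: one block (gm = 1), so the single block has size am = 3 → block sizes [3]

Assembling the blocks gives a Jordan form
J =
  [6, 1, 0]
  [0, 6, 1]
  [0, 0, 6]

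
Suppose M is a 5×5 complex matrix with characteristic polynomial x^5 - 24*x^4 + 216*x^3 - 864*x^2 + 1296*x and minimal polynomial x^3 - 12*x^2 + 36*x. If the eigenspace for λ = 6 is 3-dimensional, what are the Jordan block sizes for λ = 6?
Block sizes for λ = 6: [2, 1, 1]

Step 1 — from the characteristic polynomial, algebraic multiplicity of λ = 6 is 4. From dim ker(M − (6)·I) = 3, there are exactly 3 Jordan blocks for λ = 6.
Step 2 — from the minimal polynomial, the factor (x − 6)^2 tells us the largest block for λ = 6 has size 2.
Step 3 — with total size 4, 3 blocks, and largest block 2, the block sizes (in nonincreasing order) are [2, 1, 1].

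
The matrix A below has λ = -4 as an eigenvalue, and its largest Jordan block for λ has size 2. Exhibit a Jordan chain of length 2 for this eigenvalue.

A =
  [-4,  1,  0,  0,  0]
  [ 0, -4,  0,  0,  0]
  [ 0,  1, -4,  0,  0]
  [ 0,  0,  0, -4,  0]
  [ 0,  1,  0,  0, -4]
A Jordan chain for λ = -4 of length 2:
v_1 = (1, 0, 1, 0, 1)ᵀ
v_2 = (0, 1, 0, 0, 0)ᵀ

Let N = A − (-4)·I. We want v_2 with N^2 v_2 = 0 but N^1 v_2 ≠ 0; then v_{j-1} := N · v_j for j = 2, …, 2.

Pick v_2 = (0, 1, 0, 0, 0)ᵀ.
Then v_1 = N · v_2 = (1, 0, 1, 0, 1)ᵀ.

Sanity check: (A − (-4)·I) v_1 = (0, 0, 0, 0, 0)ᵀ = 0. ✓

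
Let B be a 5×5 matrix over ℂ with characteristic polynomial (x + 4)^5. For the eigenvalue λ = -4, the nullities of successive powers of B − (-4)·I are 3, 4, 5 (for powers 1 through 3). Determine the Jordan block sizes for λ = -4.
Block sizes for λ = -4: [3, 1, 1]

From the dimensions of kernels of powers, the number of Jordan blocks of size at least j is d_j − d_{j−1} where d_j = dim ker(N^j) (with d_0 = 0). Computing the differences gives [3, 1, 1].
The number of blocks of size exactly k is (#blocks of size ≥ k) − (#blocks of size ≥ k + 1), so the partition is: 2 block(s) of size 1, 1 block(s) of size 3.
In nonincreasing order the block sizes are [3, 1, 1].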